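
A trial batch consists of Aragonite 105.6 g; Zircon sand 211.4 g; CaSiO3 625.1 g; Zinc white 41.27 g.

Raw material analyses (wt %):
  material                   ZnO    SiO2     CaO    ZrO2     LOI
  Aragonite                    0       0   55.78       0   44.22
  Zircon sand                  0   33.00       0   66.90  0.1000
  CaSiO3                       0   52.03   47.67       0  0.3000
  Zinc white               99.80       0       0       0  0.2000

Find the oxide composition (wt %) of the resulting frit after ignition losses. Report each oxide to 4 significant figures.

Glass mass = 934.5 g (batch 983.4 − LOI 48.87).
Composition: ZnO 4.407%, SiO2 42.27%, CaO 38.19%, ZrO2 15.13%

Every computation keeps exact precision from first step to last; mid-chain values are shown, rounded to 4 significant figures, between the steps — each reported value receives exactly one rounding — derived quantities are computed at full float precision (totals, the yield, four oxide percentages, net glass mass, ignition loss) from the batch weights per 934.5 g of glass as given in either problem or answer.
Oxide masses out of the charge:
  ZnO: 41.27·0.9980 = 41.19 g
  SiO2: 211.4·0.3300 + 625.1·0.5203 = 395.0 g
  CaO: 105.6·0.5578 + 625.1·0.4767 = 356.9 g
  ZrO2: 211.4·0.6690 = 141.4 g
LOI: 105.6·0.4422 + 211.4·0.001000 + 625.1·0.003000 + 41.27·0.002000 = 48.87 g
Resulting glass, batch − LOI: 983.4 − 48.87 = 934.5 g (equal to the oxide-mass sum)
wt %: oxide over glass, times 100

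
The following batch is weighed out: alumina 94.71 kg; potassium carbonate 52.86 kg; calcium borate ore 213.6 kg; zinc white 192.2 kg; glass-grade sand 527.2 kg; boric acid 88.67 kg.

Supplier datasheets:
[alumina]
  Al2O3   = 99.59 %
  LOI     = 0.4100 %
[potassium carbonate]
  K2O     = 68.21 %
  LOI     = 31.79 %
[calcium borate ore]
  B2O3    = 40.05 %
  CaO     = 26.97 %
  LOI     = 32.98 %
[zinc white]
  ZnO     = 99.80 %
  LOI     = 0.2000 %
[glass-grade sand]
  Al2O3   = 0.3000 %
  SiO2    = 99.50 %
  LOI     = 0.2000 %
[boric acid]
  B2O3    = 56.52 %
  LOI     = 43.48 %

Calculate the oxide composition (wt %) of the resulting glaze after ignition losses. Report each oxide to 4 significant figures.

Glass mass = 1042 kg (batch 1169 − LOI 127.6).
Composition: B2O3 13.02%, Al2O3 9.207%, ZnO 18.42%, CaO 5.531%, SiO2 50.36%, K2O 3.462%

The intermediate values are printed, rounded to four significant figures, as written — each numeric step holds exact precision through every step — each reported number includes exactly one rounding. All derived quantities (LOI, yield, totals, the six compositions, net glass mass) are rebuilt starting from the weights for 1042 kg of glass in full float precision, exactly as printed in the problem or the answer.
Mass of each oxide from the mix:
  B2O3: 213.6·0.4005 + 88.67·0.5652 = 135.7 kg
  Al2O3: 94.71·0.9959 + 527.2·0.003000 = 95.90 kg
  ZnO: 192.2·0.9980 = 191.8 kg
  CaO: 213.6·0.2697 = 57.61 kg
  SiO2: 527.2·0.9950 = 524.6 kg
  K2O: 52.86·0.6821 = 36.06 kg
LOI: 94.71·0.004100 + 52.86·0.3179 + 213.6·0.3298 + 192.2·0.002000 + 527.2·0.002000 + 88.67·0.4348 = 127.6 kg
Net of LOI, the glass mass = 1169 − 127.6 = 1042 kg (= the summed oxide contributions)
wt % = 100 × oxide mass / glass mass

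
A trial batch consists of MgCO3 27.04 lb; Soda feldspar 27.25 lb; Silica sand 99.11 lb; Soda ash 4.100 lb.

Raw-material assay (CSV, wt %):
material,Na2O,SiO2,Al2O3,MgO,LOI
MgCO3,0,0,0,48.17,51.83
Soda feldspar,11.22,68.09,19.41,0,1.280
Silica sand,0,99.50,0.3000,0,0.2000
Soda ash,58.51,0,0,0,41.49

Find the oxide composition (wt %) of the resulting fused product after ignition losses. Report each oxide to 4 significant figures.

The intermediate values are printed rounded to four significant figures when written out — the working math carries full precision through every step — each reported figure takes exactly one rounding. The derived quantities, which include ignition loss, yield, the totals, the four compositions, glass mass, are re-derived in full float precision, as quoted within question or answer, using the weight values at 141.2 lb of glass.
Oxide masses out of the charge:
  Na2O: 27.25·0.1122 + 4.100·0.5851 = 5.456 lb
  SiO2: 27.25·0.6809 + 99.11·0.9950 = 117.2 lb
  Al2O3: 27.25·0.1941 + 99.11·0.003000 = 5.587 lb
  MgO: 27.04·0.4817 = 13.03 lb
LOI: 27.04·0.5183 + 27.25·0.01280 + 99.11·0.002000 + 4.100·0.4149 = 16.26 lb
Glass = total batch minus LOI = 157.5 − 16.26 = 141.2 lb (= Σ oxide masses)
percent share: oxide ÷ glass, ×100

Glass mass = 141.2 lb (batch 157.5 − LOI 16.26).
Composition: Na2O 3.863%, SiO2 82.96%, Al2O3 3.955%, MgO 9.222%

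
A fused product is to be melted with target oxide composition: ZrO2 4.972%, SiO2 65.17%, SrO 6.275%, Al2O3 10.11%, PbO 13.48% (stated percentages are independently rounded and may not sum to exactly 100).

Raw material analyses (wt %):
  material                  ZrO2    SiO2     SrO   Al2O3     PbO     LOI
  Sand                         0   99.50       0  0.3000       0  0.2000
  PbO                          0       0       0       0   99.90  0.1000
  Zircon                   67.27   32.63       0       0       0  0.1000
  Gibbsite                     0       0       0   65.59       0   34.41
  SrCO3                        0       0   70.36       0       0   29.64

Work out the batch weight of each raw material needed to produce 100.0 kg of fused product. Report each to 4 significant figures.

Batch per 100.0 kg fused product:
  Sand: 63.07 kg
  PbO: 13.49 kg
  Zircon: 7.391 kg
  Gibbsite: 15.13 kg
  SrCO3: 8.918 kg
Total batch = 108.0 kg; LOI loss = 7.997 kg; yield = 92.60%

All arithmetic runs at full float precision from first step to last. Values along the way are shown, rounded to four significant figures, within the worked lines. Each reported figure takes a single rounding; all derived quantities (five oxide percentages, the totals, the yield, glass mass, ignition loss) are carried in full float precision using the weight values on 100.0 kg of glass, as given in the question or the answer.
Oxide mass targets, per 100.0 kg fused product:
  ZrO2: 4.972% × 100.0 = 4.972 kg
  SiO2: 65.17% × 100.0 = 65.17 kg
  SrO: 6.275% × 100.0 = 6.275 kg
  Al2O3: 10.11% × 100.0 = 10.11 kg
  PbO: 13.48% × 100.0 = 13.48 kg
A balance pass over the oxides, on the weights just shown, against the basis in use (every target is met by its sum modulo rounding of the values):
  ZrO2: 7.391·0.6727 = 4.972 kg (target 4.972 kg)
  SiO2: 63.07·0.9950 + 7.391·0.3263 = 65.17 kg (target 65.17 kg)
  SrO: 8.918·0.7036 = 6.275 kg (target 6.275 kg)
  Al2O3: 63.07·0.003000 + 15.13·0.6559 = 10.11 kg (target 10.11 kg)
  PbO: 13.49·0.9990 = 13.48 kg (target 13.48 kg)
Glass-mass sanity pass: whole batch net of LOI = 100.0 kg (targets for the oxides total 100.0 kg; the stated basis being 100.0 kg — rounding explains the deltas).
Batch total: Σ batch = 108.0 kg; the LOI term Σ batch·LOI equals 7.997 kg; yield = glass ÷ total batch = 92.60%.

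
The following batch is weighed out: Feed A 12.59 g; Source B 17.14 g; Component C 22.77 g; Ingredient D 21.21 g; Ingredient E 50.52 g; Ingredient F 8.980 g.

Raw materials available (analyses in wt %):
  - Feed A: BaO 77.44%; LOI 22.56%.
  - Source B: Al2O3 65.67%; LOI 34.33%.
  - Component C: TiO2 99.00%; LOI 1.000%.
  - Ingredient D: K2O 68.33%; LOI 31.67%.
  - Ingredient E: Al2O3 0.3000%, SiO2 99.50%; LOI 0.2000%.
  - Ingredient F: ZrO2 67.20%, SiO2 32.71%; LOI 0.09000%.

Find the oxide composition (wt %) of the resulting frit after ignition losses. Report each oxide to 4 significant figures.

The intermediate values appear (rounded to 4 significant figures) as written — each numeric step carries full float precision all the way through. Each reported number is rounded exactly once. All derived quantities, which include six oxide percentages, yield, net glass mass, totals, ignition loss, are rebuilt in full float precision, as given in the question or the answer, from the batch weights at 117.4 g of glass.
What the batch supplies per oxide:
  TiO2: 22.77·0.9900 = 22.54 g
  BaO: 12.59·0.7744 = 9.750 g
  K2O: 21.21·0.6833 = 14.49 g
  Al2O3: 17.14·0.6567 + 50.52·0.003000 = 11.41 g
  ZrO2: 8.980·0.6720 = 6.035 g
  SiO2: 50.52·0.9950 + 8.980·0.3271 = 53.20 g
LOI: 12.59·0.2256 + 17.14·0.3433 + 22.77·0.01000 + 21.21·0.3167 + 50.52·0.002000 + 8.980·9.000e-04 = 15.78 g
Glass mass = batch − LOI = 133.2 − 15.78 = 117.4 g (equal to the oxide-mass sum)
oxide / glass × 100 gives the wt %

Glass mass = 117.4 g (batch 133.2 − LOI 15.78).
Composition: TiO2 19.20%, BaO 8.302%, K2O 12.34%, Al2O3 9.714%, ZrO2 5.139%, SiO2 45.31%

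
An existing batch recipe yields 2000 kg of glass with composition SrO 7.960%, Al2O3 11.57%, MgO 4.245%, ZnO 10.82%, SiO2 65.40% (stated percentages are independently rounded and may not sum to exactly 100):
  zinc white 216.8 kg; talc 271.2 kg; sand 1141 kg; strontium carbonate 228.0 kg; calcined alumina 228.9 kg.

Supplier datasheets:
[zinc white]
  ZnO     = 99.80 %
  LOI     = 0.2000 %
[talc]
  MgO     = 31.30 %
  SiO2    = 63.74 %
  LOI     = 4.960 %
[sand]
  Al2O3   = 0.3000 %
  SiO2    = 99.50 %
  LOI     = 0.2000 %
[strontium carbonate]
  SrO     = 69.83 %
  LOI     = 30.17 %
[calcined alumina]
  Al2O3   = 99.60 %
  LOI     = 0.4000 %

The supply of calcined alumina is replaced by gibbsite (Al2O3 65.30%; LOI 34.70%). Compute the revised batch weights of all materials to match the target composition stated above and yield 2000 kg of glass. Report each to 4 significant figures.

The whole derivation holds full float precision from start to finish; intermediates appear rounded to 4 significant digits within the worked lines; each reported result sees exactly one rounding. All derived quantities, including the yield, LOI, five oxide percentages, totals, glass mass, are rebuilt from the weighed amounts for 2000 kg of glass at exact precision, exactly as printed in either problem or answer.
The oxide mass targets at 2000 kg glass:
  SrO: 7.960% × 2000 = 159.2 kg
  Al2O3: 11.57% × 2000 = 231.4 kg
  MgO: 4.245% × 2000 = 84.90 kg
  ZnO: 10.82% × 2000 = 216.4 kg
  SiO2: 65.40% × 2000 = 1308 kg
A balance pass over the oxides, on the weights just shown, on the stated basis (oxide sums agree with the targets given rounding of the digits):
  SrO: 228.0·0.6983 = 159.2 kg (target 159.2 kg)
  Al2O3: 1141·0.003000 + 349.1·0.6530 = 231.4 kg (target 231.4 kg)
  MgO: 271.2·0.3130 = 84.89 kg (target 84.90 kg)
  ZnO: 216.8·0.9980 = 216.4 kg (target 216.4 kg)
  SiO2: 271.2·0.6374 + 1141·0.9950 = 1308 kg (target 1308 kg)
Glass-mass closure: total charge less LOI = 2000 kg (summing oxide targets gives 2000 kg; stated basis 2000 kg — a pure rounding effect).
Total batch = Σ batch = 2206 kg; LOI removed, Σ of batch·LOI: 206.1 kg; glass ÷ batch gives a yield of 90.66%.

Revised batch per 2000 kg glass:
  zinc white: 216.8 kg
  talc: 271.2 kg
  sand: 1141 kg
  strontium carbonate: 228.0 kg
  gibbsite: 349.1 kg
Total batch = 2206 kg; LOI loss = 206.1 kg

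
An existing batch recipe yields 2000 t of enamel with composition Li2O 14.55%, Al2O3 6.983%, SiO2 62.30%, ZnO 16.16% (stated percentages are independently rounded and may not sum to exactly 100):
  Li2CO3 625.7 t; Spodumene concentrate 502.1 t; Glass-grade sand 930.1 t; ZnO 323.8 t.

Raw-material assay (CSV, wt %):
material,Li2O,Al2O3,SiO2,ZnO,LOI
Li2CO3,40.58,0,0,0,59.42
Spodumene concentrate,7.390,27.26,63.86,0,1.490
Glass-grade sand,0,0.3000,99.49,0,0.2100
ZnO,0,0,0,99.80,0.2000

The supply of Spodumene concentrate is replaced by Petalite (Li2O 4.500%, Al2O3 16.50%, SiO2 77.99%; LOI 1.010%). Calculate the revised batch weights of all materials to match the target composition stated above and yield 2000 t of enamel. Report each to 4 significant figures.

Mid-chain values are displayed rounded to four significant figures when written out — all arithmetic runs at full precision at each step. Exactly one rounding lands on every reported number — the derived quantities are carried from the weighed amounts per 2000 t of glass in full precision (LOI, glass mass, totals, the yield, the four compositions), exactly as printed in the question or the answer.
Oxide mass targets, per 2000 t enamel:
  Li2O: 14.55% × 2000 = 291.0 t
  Al2O3: 6.983% × 2000 = 139.7 t
  SiO2: 62.30% × 2000 = 1246 t
  ZnO: 16.16% × 2000 = 323.2 t
Oxide-by-oxide audit using the reported weights, on the stated basis (oxide sums agree with the targets inside rounding margins):
  Li2O: 624.4·0.4058 + 835.6·0.04500 = 291.0 t (target 291.0 t)
  Al2O3: 835.6·0.1650 + 597.4·0.003000 = 139.7 t (target 139.7 t)
  SiO2: 835.6·0.7799 + 597.4·0.9949 = 1246 t (target 1246 t)
  ZnO: 323.8·0.9980 = 323.2 t (target 323.2 t)
The glass-mass cross-check: batch Σ − ignition loss = 2000 t (summing oxide targets gives 2000 t; versus the stated basis of 2000 t — deltas are rounding alone).
Batch grand total — Σ batch = 2381 t; LOI loss = Σ batch·LOI = 381.4 t; yield, glass over the total, = 83.98%.

Revised batch per 2000 t enamel:
  Li2CO3: 624.4 t
  Petalite: 835.6 t
  Glass-grade sand: 597.4 t
  ZnO: 323.8 t
Total batch = 2381 t; LOI loss = 381.4 t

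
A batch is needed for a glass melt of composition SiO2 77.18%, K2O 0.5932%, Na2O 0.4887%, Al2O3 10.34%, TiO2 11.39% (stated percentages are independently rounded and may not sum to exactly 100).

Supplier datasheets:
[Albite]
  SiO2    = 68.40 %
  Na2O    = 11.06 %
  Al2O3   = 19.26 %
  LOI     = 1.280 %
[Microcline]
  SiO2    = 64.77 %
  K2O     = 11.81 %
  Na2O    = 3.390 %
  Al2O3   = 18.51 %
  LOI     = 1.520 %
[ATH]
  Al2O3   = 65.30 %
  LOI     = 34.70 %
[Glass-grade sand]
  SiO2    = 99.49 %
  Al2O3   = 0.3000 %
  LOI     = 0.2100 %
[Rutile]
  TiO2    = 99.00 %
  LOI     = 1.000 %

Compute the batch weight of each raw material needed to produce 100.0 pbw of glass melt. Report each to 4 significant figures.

The working math carries exact precision in all steps — intermediates are shown (rounded to 4 significant figures) across the worked steps. Every reported result is rounded exactly once; the derived quantities (yield, five oxide percentages, totals, ignition loss, glass mass) are carried from the batch weights on 100.0 pbw of glass at full float precision, precisely as stated by problem or answer.
The oxide mass targets at 100.0 pbw glass melt:
  SiO2: 77.18% × 100.0 = 77.18 pbw
  K2O: 0.5932% × 100.0 = 0.5932 pbw
  Na2O: 0.4887% × 100.0 = 0.4887 pbw
  Al2O3: 10.34% × 100.0 = 10.34 pbw
  TiO2: 11.39% × 100.0 = 11.39 pbw
Per-oxide balance check per the reported batch figures, versus the basis set out (sums match the target masses given rounding of the digits):
  SiO2: 2.879·0.6840 + 5.023·0.6477 + 72.33·0.9949 = 77.18 pbw (target 77.18 pbw)
  K2O: 5.023·0.1181 = 0.5932 pbw (target 0.5932 pbw)
  Na2O: 2.879·0.1106 + 5.023·0.03390 = 0.4887 pbw (target 0.4887 pbw)
  Al2O3: 2.879·0.1926 + 5.023·0.1851 + 13.23·0.6530 + 72.33·0.003000 = 10.34 pbw (target 10.34 pbw)
  TiO2: 11.51·0.9900 = 11.39 pbw (target 11.39 pbw)
Consistency of the glass mass: net batch after ignition = 100.0 pbw (oxide target masses add up to 99.99 pbw; with the basis standing at 100.0 pbw — deltas are rounding alone).
Batch grand total — Σ batch = 105.0 pbw; loss to ignition Σ batch·LOI = 4.971 pbw; glass ÷ batch gives a yield of 95.26%.

Batch per 100.0 pbw glass melt:
  Albite: 2.879 pbw
  Microcline: 5.023 pbw
  ATH: 13.23 pbw
  Glass-grade sand: 72.33 pbw
  Rutile: 11.51 pbw
Total batch = 105.0 pbw; LOI loss = 4.971 pbw; yield = 95.26%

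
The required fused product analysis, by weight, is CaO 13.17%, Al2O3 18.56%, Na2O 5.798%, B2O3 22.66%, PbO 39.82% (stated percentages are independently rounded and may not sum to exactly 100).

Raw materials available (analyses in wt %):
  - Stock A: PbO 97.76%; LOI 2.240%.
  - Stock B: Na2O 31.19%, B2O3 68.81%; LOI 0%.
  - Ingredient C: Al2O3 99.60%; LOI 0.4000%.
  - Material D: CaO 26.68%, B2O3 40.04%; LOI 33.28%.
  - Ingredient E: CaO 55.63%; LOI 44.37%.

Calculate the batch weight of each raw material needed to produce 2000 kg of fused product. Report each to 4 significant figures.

Each numeric step keeps exact precision at each step. Values along the way are printed (rounded to 4 significant digits) in the working — exactly one rounding is applied to each reported number — the derived quantities (net glass mass, five oxide percentages, the totals, LOI, yield) are carried using the weight values on 2000 kg of glass at exact precision, precisely as stated by question or answer.
Oxide mass targets, per 2000 kg fused product:
  CaO: 13.17% × 2000 = 263.4 kg
  Al2O3: 18.56% × 2000 = 371.2 kg
  Na2O: 5.798% × 2000 = 116.0 kg
  B2O3: 22.66% × 2000 = 453.2 kg
  PbO: 39.82% × 2000 = 796.4 kg
Mass-balance tally per oxide working from each reported weight, on the stated basis (every target is met by its sum net of answer rounding effects):
  CaO: 492.9·0.2668 + 237.1·0.5563 = 263.4 kg (target 263.4 kg)
  Al2O3: 372.7·0.9960 = 371.2 kg (target 371.2 kg)
  Na2O: 371.8·0.3119 = 116.0 kg (target 116.0 kg)
  B2O3: 371.8·0.6881 + 492.9·0.4004 = 453.2 kg (target 453.2 kg)
  PbO: 814.6·0.9776 = 796.4 kg (target 796.4 kg)
Glass-mass closure: batch Σ − ignition loss = 2000 kg (per-oxide target masses sum to 2000 kg; against the stated basis, 2000 kg — differing by rounding only).
Summing the batch: Σ batch = 2289 kg; Σ batch·LOI gives LOI loss = 289.0 kg; glass ÷ batch gives a yield of 87.38%.

Batch per 2000 kg fused product:
  Stock A: 814.6 kg
  Stock B: 371.8 kg
  Ingredient C: 372.7 kg
  Material D: 492.9 kg
  Ingredient E: 237.1 kg
Total batch = 2289 kg; LOI loss = 289.0 kg; yield = 87.38%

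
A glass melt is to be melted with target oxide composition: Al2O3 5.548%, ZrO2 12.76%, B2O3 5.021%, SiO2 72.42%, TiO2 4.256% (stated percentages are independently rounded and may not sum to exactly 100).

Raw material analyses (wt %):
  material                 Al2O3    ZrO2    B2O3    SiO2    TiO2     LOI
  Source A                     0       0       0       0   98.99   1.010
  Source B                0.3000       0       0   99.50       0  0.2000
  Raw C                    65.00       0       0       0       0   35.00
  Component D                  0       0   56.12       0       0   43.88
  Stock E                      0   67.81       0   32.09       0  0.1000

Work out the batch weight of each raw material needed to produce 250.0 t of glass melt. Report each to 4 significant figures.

In-progress results are printed, rounded to four significant figures, within the worked lines — exact precision is held in every operation; a single rounding produces each reported number; derived quantities are carried from the batch weights for 250.0 t of glass in exact precision (glass mass, LOI, the totals, five oxide percentages, the yield) as set out in the problem or the answer.
Oxide mass targets, per 250.0 t glass melt:
  Al2O3: 5.548% × 250.0 = 13.87 t
  ZrO2: 12.76% × 250.0 = 31.90 t
  B2O3: 5.021% × 250.0 = 12.55 t
  SiO2: 72.42% × 250.0 = 181.0 t
  TiO2: 4.256% × 250.0 = 10.64 t
Sums-versus-targets review working from each reported weight, versus the basis set out (target by target, the sums agree given rounding of the digits):
  Al2O3: 166.8·0.003000 + 20.57·0.6500 = 13.87 t (target 13.87 t)
  ZrO2: 47.04·0.6781 = 31.90 t (target 31.90 t)
  B2O3: 22.37·0.5612 = 12.55 t (target 12.55 t)
  SiO2: 166.8·0.9950 + 47.04·0.3209 = 181.1 t (target 181.0 t)
  TiO2: 10.75·0.9899 = 10.64 t (target 10.64 t)
Glass-mass sanity pass: batch total minus LOI = 250.0 t (per-oxide target masses sum to 250.0 t; against the stated basis, 250.0 t — rounding explains the deltas).
Batch total: Σ batch = 267.5 t; Σ batch·LOI gives LOI loss = 17.50 t; glass ÷ batch gives a yield of 93.46%.

Batch per 250.0 t glass melt:
  Source A: 10.75 t
  Source B: 166.8 t
  Raw C: 20.57 t
  Component D: 22.37 t
  Stock E: 47.04 t
Total batch = 267.5 t; LOI loss = 17.50 t; yield = 93.46%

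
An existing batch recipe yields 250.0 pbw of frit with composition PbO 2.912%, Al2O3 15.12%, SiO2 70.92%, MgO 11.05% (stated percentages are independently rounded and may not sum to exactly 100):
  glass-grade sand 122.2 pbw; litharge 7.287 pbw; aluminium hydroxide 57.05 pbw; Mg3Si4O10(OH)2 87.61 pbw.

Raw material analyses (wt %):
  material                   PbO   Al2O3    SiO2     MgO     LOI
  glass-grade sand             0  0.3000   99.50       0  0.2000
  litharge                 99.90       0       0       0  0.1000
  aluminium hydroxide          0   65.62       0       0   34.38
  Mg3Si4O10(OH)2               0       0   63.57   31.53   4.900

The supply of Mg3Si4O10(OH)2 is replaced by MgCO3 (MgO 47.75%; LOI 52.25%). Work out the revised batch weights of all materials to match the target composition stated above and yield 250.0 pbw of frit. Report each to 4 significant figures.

Revised batch per 250.0 pbw frit:
  glass-grade sand: 178.2 pbw
  litharge: 7.287 pbw
  aluminium hydroxide: 56.79 pbw
  MgCO3: 57.85 pbw
Total batch = 300.1 pbw; LOI loss = 50.11 pbw

Mid-chain values are printed (rounded to four significant digits) on the page — exact precision is carried in all steps — each reported result takes a single rounding. All derived quantities, which include the yield, LOI, glass mass, totals, the four compositions, are recomputed at exact precision, as set out in the question or the answer, using the weight values at 250.0 pbw of glass.
The oxide mass targets at 250.0 pbw frit:
  PbO: 2.912% × 250.0 = 7.280 pbw
  Al2O3: 15.12% × 250.0 = 37.80 pbw
  SiO2: 70.92% × 250.0 = 177.3 pbw
  MgO: 11.05% × 250.0 = 27.62 pbw
Per-oxide balance check given the weights on record, at the basis given (delivered sums recover each target net of answer rounding effects):
  PbO: 7.287·0.9990 = 7.280 pbw (target 7.280 pbw)
  Al2O3: 178.2·0.003000 + 56.79·0.6562 = 37.80 pbw (target 37.80 pbw)
  SiO2: 178.2·0.9950 = 177.3 pbw (target 177.3 pbw)
  MgO: 57.85·0.4775 = 27.62 pbw (target 27.62 pbw)
The glass-mass cross-check: total batch − LOI = 250.0 pbw (the targets, summed, come to 250.0 pbw; against the stated basis, 250.0 pbw — gaps are rounding artifacts).
Batch total: Σ batch = 300.1 pbw; LOI loss = Σ batch·LOI = 50.11 pbw; yield: glass divided by total = 83.30%.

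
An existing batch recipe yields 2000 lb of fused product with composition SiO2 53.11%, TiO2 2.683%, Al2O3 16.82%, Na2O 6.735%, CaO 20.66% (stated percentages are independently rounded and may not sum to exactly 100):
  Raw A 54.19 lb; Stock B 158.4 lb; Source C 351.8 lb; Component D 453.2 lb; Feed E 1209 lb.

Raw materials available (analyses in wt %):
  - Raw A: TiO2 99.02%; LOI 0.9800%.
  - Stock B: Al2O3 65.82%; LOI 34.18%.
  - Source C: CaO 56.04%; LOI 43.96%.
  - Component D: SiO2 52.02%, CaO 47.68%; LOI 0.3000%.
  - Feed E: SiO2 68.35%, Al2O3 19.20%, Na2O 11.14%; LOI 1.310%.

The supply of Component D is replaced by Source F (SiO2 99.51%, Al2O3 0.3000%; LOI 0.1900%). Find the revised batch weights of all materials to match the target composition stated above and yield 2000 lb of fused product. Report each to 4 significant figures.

Revised batch per 2000 lb fused product:
  Raw A: 54.19 lb
  Stock B: 157.3 lb
  Source C: 737.3 lb
  Source F: 236.9 lb
  Feed E: 1209 lb
Total batch = 2395 lb; LOI loss = 394.7 lb

Mid-chain values are printed rounded to 4 significant figures across the worked steps — the whole derivation maintains full float precision throughout; a single rounding completes each reported figure — derived quantities (the totals, net glass mass, yield, LOI, five oxide percentages) are rebuilt in exact precision using the weight values per 2000 lb of glass as given in question or answer.
Per-oxide target masses for 2000 lb fused product:
  SiO2: 53.11% × 2000 = 1062 lb
  TiO2: 2.683% × 2000 = 53.66 lb
  Al2O3: 16.82% × 2000 = 336.4 lb
  Na2O: 6.735% × 2000 = 134.7 lb
  CaO: 20.66% × 2000 = 413.2 lb
Checking each oxide sum given the weights on record, under the basis named above (each sum matches its target mass up to rounding of the answer):
  SiO2: 236.9·0.9951 + 1209·0.6835 = 1062 lb (target 1062 lb)
  TiO2: 54.19·0.9902 = 53.66 lb (target 53.66 lb)
  Al2O3: 157.3·0.6582 + 236.9·0.003000 + 1209·0.1920 = 336.4 lb (target 336.4 lb)
  Na2O: 1209·0.1114 = 134.7 lb (target 134.7 lb)
  CaO: 737.3·0.5604 = 413.2 lb (target 413.2 lb)
The glass-mass cross-check: total charge less LOI = 2000 lb (summing oxide targets gives 2000 lb; versus the stated basis of 2000 lb — any gap is answer rounding).
Adding the batch up: Σ batch = 2395 lb; LOI removed, Σ of batch·LOI: 394.7 lb; as yield: glass ÷ batch → 83.52%.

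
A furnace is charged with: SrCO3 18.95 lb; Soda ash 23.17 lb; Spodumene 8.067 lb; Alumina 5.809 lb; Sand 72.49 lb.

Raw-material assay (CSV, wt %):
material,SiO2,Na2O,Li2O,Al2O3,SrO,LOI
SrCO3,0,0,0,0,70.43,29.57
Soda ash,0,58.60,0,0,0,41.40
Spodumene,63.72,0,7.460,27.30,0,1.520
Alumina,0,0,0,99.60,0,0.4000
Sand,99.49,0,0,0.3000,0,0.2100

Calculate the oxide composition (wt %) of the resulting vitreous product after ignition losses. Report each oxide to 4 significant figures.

Glass mass = 113.0 lb (batch 128.5 − LOI 15.49).
Composition: SiO2 68.38%, Na2O 12.02%, Li2O 0.5326%, Al2O3 7.262%, SrO 11.81%

Values along the way appear, with 4-significant-digit rounding, between the steps; full float precision is maintained at every stage — every reported figure is rounded a single time. Derived quantities are rebuilt using the weight values at 113.0 lb of glass at full float precision (ignition loss, net glass mass, the totals, yield, the five compositions) as they appear in problem or answer.
Delivered oxide masses:
  SiO2: 8.067·0.6372 + 72.49·0.9949 = 77.26 lb
  Na2O: 23.17·0.5860 = 13.58 lb
  Li2O: 8.067·0.07460 = 0.6018 lb
  Al2O3: 8.067·0.2730 + 5.809·0.9960 + 72.49·0.003000 = 8.206 lb
  SrO: 18.95·0.7043 = 13.35 lb
LOI: 18.95·0.2957 + 23.17·0.4140 + 8.067·0.01520 + 5.809·0.004000 + 72.49·0.002100 = 15.49 lb
batch − LOI leaves glass = 128.5 − 15.49 = 113.0 lb (the oxide masses sum to this)
each oxide over glass, ×100, is wt %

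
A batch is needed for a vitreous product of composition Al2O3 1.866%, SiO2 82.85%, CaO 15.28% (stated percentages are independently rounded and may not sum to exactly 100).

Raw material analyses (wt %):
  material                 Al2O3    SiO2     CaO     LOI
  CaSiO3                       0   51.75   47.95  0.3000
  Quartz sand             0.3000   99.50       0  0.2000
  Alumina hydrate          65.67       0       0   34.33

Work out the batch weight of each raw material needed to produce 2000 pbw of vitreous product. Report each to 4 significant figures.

Batch per 2000 pbw vitreous product:
  CaSiO3: 637.3 pbw
  Quartz sand: 1334 pbw
  Alumina hydrate: 50.74 pbw
Total batch = 2022 pbw; LOI loss = 22.00 pbw; yield = 98.91%

The intermediate values appear rounded to 4 significant figures at each printed step; each numeric step holds full float precision from start to finish; each reported value takes a single rounding — the derived quantities (totals, yield, LOI, three oxide percentages, net glass mass) are carried at full float precision from the weighed amounts on 2000 pbw of glass, precisely as stated by the problem or the answer.
Oxide-by-oxide targets in 2000 pbw vitreous product:
  Al2O3: 1.866% × 2000 = 37.32 pbw
  SiO2: 82.85% × 2000 = 1657 pbw
  CaO: 15.28% × 2000 = 305.6 pbw
Oxide-by-oxide audit applying the batch weights above, on the stated basis (each sum matches its target mass inside rounding margins):
  Al2O3: 1334·0.003000 + 50.74·0.6567 = 37.32 pbw (target 37.32 pbw)
  SiO2: 637.3·0.5175 + 1334·0.9950 = 1657 pbw (target 1657 pbw)
  CaO: 637.3·0.4795 = 305.6 pbw (target 305.6 pbw)
Auditing the glass mass value: the batch minus its LOI: 2000 pbw (summing oxide targets gives 2000 pbw; with the basis standing at 2000 pbw — deltas are rounding alone).
Total batch = Σ batch = 2022 pbw; LOI loss = Σ batch·LOI = 22.00 pbw; yield: glass divided by total = 98.91%.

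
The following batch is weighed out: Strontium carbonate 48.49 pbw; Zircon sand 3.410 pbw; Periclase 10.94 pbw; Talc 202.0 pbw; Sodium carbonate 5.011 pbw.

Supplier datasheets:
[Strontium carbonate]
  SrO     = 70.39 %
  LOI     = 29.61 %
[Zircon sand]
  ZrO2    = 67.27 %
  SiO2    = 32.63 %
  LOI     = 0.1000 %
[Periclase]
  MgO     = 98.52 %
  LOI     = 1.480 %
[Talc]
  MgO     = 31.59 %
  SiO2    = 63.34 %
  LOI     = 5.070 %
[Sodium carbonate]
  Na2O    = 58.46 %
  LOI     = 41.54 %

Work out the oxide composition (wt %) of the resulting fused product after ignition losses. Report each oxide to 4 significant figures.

The intermediate values are displayed, rounded to 4 significant figures, on the page; the working math carries full float precision in every operation — every reported value is rounded exactly once. Derived quantities, which include the five compositions, glass mass, LOI, totals, yield, are carried in full precision, exactly as printed in question or answer, from the weighed amounts per 243.0 pbw of glass.
Per-oxide mass from batch:
  Na2O: 5.011·0.5846 = 2.929 pbw
  ZrO2: 3.410·0.6727 = 2.294 pbw
  MgO: 10.94·0.9852 + 202.0·0.3159 = 74.59 pbw
  SrO: 48.49·0.7039 = 34.13 pbw
  SiO2: 3.410·0.3263 + 202.0·0.6334 = 129.1 pbw
LOI: 48.49·0.2961 + 3.410·0.001000 + 10.94·0.01480 + 202.0·0.05070 + 5.011·0.4154 = 26.85 pbw
The glass mass, total less LOI, = 269.9 − 26.85 = 243.0 pbw (consistent with Σ oxide mass)
wt % = 100 × oxide mass / glass mass

Glass mass = 243.0 pbw (batch 269.9 − LOI 26.85).
Composition: Na2O 1.206%, ZrO2 0.9440%, MgO 30.69%, SrO 14.05%, SiO2 53.11%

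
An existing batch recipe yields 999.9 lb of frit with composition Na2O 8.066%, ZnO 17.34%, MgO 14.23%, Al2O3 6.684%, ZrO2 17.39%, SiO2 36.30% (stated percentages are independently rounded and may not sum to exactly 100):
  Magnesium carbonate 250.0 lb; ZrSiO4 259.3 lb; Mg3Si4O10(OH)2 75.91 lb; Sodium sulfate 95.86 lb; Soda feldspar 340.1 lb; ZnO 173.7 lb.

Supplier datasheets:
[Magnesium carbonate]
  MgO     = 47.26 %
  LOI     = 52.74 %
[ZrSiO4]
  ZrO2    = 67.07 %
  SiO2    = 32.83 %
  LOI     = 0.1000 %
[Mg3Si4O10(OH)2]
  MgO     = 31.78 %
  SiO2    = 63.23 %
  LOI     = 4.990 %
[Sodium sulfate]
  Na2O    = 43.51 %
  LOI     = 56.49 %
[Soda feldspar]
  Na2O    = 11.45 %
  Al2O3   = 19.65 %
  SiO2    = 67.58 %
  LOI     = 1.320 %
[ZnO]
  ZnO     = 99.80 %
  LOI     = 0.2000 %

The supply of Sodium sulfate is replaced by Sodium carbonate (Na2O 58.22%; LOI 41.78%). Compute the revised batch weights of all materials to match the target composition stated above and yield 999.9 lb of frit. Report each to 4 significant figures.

The working math holds exact precision in all steps — values along the way are shown, rounded to four significant digits, in the printout — each reported value is rounded only once — derived quantities are carried in full float precision (yield, totals, LOI, six oxide percentages, glass mass) from the weighed amounts at 999.9 lb of glass, as given in either problem or answer.
Per-oxide target masses for 999.9 lb frit:
  Na2O: 8.066% × 999.9 = 80.65 lb
  ZnO: 17.34% × 999.9 = 173.4 lb
  MgO: 14.23% × 999.9 = 142.3 lb
  Al2O3: 6.684% × 999.9 = 66.83 lb
  ZrO2: 17.39% × 999.9 = 173.9 lb
  SiO2: 36.30% × 999.9 = 363.0 lb
Oxide-by-oxide audit given the weights on record, per the basis as stated (each sum matches its target mass exact up to rounding of places):
  Na2O: 71.64·0.5822 + 340.1·0.1145 = 80.65 lb (target 80.65 lb)
  ZnO: 173.7·0.9980 = 173.4 lb (target 173.4 lb)
  MgO: 250.0·0.4726 + 75.91·0.3178 = 142.3 lb (target 142.3 lb)
  Al2O3: 340.1·0.1965 = 66.83 lb (target 66.83 lb)
  ZrO2: 259.3·0.6707 = 173.9 lb (target 173.9 lb)
  SiO2: 259.3·0.3283 + 75.91·0.6323 + 340.1·0.6758 = 363.0 lb (target 363.0 lb)
Consistency of the glass mass: total charge less LOI = 1000 lb (the targets, summed, come to 1000 lb; basis as stated: 999.9 lb — any gap is answer rounding).
Whole-batch sum: Σ batch = 1171 lb; the LOI term Σ batch·LOI equals 170.7 lb; yield = glass ÷ total batch = 85.42%.

Revised batch per 999.9 lb frit:
  Magnesium carbonate: 250.0 lb
  ZrSiO4: 259.3 lb
  Mg3Si4O10(OH)2: 75.91 lb
  Sodium carbonate: 71.64 lb
  Soda feldspar: 340.1 lb
  ZnO: 173.7 lb
Total batch = 1171 lb; LOI loss = 170.7 lb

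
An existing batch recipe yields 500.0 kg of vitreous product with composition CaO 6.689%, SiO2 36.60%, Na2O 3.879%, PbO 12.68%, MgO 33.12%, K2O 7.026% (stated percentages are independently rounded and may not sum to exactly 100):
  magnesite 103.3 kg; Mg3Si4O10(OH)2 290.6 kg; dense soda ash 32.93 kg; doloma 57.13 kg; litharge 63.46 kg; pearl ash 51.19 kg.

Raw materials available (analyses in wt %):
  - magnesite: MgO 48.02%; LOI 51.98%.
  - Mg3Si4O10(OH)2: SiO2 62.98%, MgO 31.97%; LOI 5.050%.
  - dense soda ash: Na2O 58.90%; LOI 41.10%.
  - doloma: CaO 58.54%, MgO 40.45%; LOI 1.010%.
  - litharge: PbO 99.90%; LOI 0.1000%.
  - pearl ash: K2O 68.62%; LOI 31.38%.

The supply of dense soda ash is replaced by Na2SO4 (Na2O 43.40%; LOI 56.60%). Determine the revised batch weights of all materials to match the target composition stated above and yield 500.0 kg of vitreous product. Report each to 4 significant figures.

Each numeric step keeps exact precision at each step. Values along the way appear with 4-significant-figure rounding as written — a single rounding finalizes each reported result — derived quantities are carried from the batch weights at 500.0 kg of glass at full float precision (six oxide percentages, LOI, totals, yield, glass mass) precisely as stated by the problem or the answer.
Oxide mass targets, per 500.0 kg vitreous product:
  CaO: 6.689% × 500.0 = 33.44 kg
  SiO2: 36.60% × 500.0 = 183.0 kg
  Na2O: 3.879% × 500.0 = 19.40 kg
  PbO: 12.68% × 500.0 = 63.40 kg
  MgO: 33.12% × 500.0 = 165.6 kg
  K2O: 7.026% × 500.0 = 35.13 kg
Mass-balance tally per oxide from the weights as reported, per the basis as stated (sums match the target masses given rounding of the digits):
  CaO: 57.13·0.5854 = 33.44 kg (target 33.44 kg)
  SiO2: 290.6·0.6298 = 183.0 kg (target 183.0 kg)
  Na2O: 44.69·0.4340 = 19.40 kg (target 19.40 kg)
  PbO: 63.46·0.9990 = 63.40 kg (target 63.40 kg)
  MgO: 103.3·0.4802 + 290.6·0.3197 + 57.13·0.4045 = 165.6 kg (target 165.6 kg)
  K2O: 51.19·0.6862 = 35.13 kg (target 35.13 kg)
Auditing the glass mass value: total charge less LOI = 500.0 kg (oxide target masses add up to 500.0 kg; basis as stated: 500.0 kg — deltas are rounding alone).
Batch grand total — Σ batch = 610.4 kg; LOI loss = Σ batch·LOI = 110.4 kg; yield: glass divided by total = 81.92%.

Revised batch per 500.0 kg vitreous product:
  magnesite: 103.3 kg
  Mg3Si4O10(OH)2: 290.6 kg
  Na2SO4: 44.69 kg
  doloma: 57.13 kg
  litharge: 63.46 kg
  pearl ash: 51.19 kg
Total batch = 610.4 kg; LOI loss = 110.4 kg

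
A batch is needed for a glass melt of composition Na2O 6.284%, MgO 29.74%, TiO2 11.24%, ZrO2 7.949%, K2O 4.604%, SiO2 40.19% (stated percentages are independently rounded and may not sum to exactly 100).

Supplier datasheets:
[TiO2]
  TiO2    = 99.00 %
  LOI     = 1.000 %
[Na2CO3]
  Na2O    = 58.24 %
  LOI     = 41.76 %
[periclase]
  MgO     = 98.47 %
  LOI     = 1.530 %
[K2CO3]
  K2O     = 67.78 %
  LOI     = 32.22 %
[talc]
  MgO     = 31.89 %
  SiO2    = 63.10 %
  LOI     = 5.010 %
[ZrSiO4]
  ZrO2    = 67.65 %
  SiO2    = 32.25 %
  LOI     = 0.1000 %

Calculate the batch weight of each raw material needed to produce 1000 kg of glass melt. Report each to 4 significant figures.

Mid-chain values are shown (rounded to four significant figures) between the steps; the whole derivation maintains exact precision at every stage — every reported value takes just one rounding. The derived quantities are computed from the batch weights per 1000 kg of glass in exact precision (six oxide percentages, ignition loss, glass mass, totals, yield) as they appear in question or answer.
Target oxide masses per 1000 kg glass melt:
  Na2O: 6.284% × 1000 = 62.84 kg
  MgO: 29.74% × 1000 = 297.4 kg
  TiO2: 11.24% × 1000 = 112.4 kg
  ZrO2: 7.949% × 1000 = 79.49 kg
  K2O: 4.604% × 1000 = 46.04 kg
  SiO2: 40.19% × 1000 = 401.9 kg
Balance tally, oxide-wise, using the reported weights, on the stated basis (summed amounts equal target values net of answer rounding effects):
  Na2O: 107.9·0.5824 = 62.84 kg (target 62.84 kg)
  MgO: 115.2·0.9847 + 576.9·0.3189 = 297.4 kg (target 297.4 kg)
  TiO2: 113.5·0.9900 = 112.4 kg (target 112.4 kg)
  ZrO2: 117.5·0.6765 = 79.49 kg (target 79.49 kg)
  K2O: 67.93·0.6778 = 46.04 kg (target 46.04 kg)
  SiO2: 576.9·0.6310 + 117.5·0.3225 = 401.9 kg (target 401.9 kg)
Consistency of the glass mass: whole batch net of LOI = 1000 kg (targets for the oxides total 1000 kg; basis as stated: 1000 kg — gaps are rounding artifacts).
Adding the batch up: Σ batch = 1099 kg; ignition loss, Σ(batch × LOI) = 98.86 kg; glass ÷ batch gives a yield of 91.00%.

Batch per 1000 kg glass melt:
  TiO2: 113.5 kg
  Na2CO3: 107.9 kg
  periclase: 115.2 kg
  K2CO3: 67.93 kg
  talc: 576.9 kg
  ZrSiO4: 117.5 kg
Total batch = 1099 kg; LOI loss = 98.86 kg; yield = 91.00%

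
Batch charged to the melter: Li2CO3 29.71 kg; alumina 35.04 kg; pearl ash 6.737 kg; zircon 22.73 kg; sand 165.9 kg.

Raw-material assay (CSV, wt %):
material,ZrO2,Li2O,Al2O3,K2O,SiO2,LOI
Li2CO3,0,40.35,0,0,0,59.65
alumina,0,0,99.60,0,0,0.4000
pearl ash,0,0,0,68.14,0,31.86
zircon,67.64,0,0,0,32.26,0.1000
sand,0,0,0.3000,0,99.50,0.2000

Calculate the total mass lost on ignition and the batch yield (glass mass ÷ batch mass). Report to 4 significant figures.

LOI loss = 20.36 kg; glass = 239.8 kg; yield = 92.17%

The whole derivation runs at exact precision in every operation — in-progress results are printed rounded to four significant figures in the working. A single rounding finalizes each reported result — derived quantities (the five compositions, the totals, LOI, yield, glass mass) are carried starting from the weights on 239.8 kg of glass at full precision exactly as shown in the question or the answer.
Each material's LOI contribution:
  Li2CO3: 29.71 × 0.5965 = 17.72 kg
  alumina: 35.04 × 0.004000 = 0.1402 kg
  pearl ash: 6.737 × 0.3186 = 2.146 kg
  zircon: 22.73 × 0.001000 = 0.02273 kg
  sand: 165.9 × 0.002000 = 0.3318 kg
Total LOI = 20.36 kg
Glass = batch − LOI = 260.1 − 20.36 = 239.8 kg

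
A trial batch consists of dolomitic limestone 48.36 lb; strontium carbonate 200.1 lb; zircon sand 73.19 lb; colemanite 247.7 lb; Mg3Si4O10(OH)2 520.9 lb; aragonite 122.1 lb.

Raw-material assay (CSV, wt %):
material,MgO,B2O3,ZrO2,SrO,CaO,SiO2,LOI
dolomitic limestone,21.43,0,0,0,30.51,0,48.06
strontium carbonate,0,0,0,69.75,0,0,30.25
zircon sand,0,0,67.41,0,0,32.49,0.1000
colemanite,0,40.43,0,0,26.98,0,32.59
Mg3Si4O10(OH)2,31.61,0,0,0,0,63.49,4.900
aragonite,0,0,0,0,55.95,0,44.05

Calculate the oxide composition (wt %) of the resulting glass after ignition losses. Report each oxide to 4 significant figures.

Glass mass = 968.5 lb (batch 1212 − LOI 243.9).
Composition: MgO 18.07%, B2O3 10.34%, ZrO2 5.094%, SrO 14.41%, CaO 15.48%, SiO2 36.60%

The whole derivation holds full precision through the solve — intermediates are displayed (rounded to four significant figures) in the printout. Every reported figure sees exactly one rounding. The derived quantities (the totals, six oxide percentages, net glass mass, yield, ignition loss) are carried using the weight values on 968.5 lb of glass at exact precision, as quoted within the problem or the answer.
Delivered oxide masses:
  MgO: 48.36·0.2143 + 520.9·0.3161 = 175.0 lb
  B2O3: 247.7·0.4043 = 100.1 lb
  ZrO2: 73.19·0.6741 = 49.34 lb
  SrO: 200.1·0.6975 = 139.6 lb
  CaO: 48.36·0.3051 + 247.7·0.2698 + 122.1·0.5595 = 149.9 lb
  SiO2: 73.19·0.3249 + 520.9·0.6349 = 354.5 lb
LOI: 48.36·0.4806 + 200.1·0.3025 + 73.19·0.001000 + 247.7·0.3259 + 520.9·0.04900 + 122.1·0.4405 = 243.9 lb
The glass mass, total less LOI, = 1212 − 243.9 = 968.5 lb (the oxide masses sum to this)
wt % = oxide mass / glass mass × 100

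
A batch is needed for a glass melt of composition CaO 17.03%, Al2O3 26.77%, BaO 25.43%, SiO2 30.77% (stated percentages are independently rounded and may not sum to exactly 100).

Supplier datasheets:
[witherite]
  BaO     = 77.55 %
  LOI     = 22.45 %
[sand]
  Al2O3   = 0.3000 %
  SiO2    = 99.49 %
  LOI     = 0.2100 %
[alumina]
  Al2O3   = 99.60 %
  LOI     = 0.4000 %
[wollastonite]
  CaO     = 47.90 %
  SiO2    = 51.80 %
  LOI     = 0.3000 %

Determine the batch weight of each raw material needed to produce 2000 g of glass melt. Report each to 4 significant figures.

Batch per 2000 g glass melt:
  witherite: 655.8 g
  sand: 248.3 g
  alumina: 536.8 g
  wollastonite: 711.1 g
Total batch = 2152 g; LOI loss = 152.0 g; yield = 92.94%

Values along the way are printed rounded off to 4 significant digits in the printout. All arithmetic keeps exact precision from start to finish — each reported figure carries a single rounding. The derived quantities (net glass mass, LOI, yield, the four compositions, totals) are computed in full float precision using the weight values at 2000 g of glass, exactly as printed in either problem or answer.
Per-oxide target masses for 2000 g glass melt:
  CaO: 17.03% × 2000 = 340.6 g
  Al2O3: 26.77% × 2000 = 535.4 g
  BaO: 25.43% × 2000 = 508.6 g
  SiO2: 30.77% × 2000 = 615.4 g
Sums-versus-targets review applying the batch weights above, for the quoted basis mass (delivered sums recover each target up to rounding of the answer):
  CaO: 711.1·0.4790 = 340.6 g (target 340.6 g)
  Al2O3: 248.3·0.003000 + 536.8·0.9960 = 535.4 g (target 535.4 g)
  BaO: 655.8·0.7755 = 508.6 g (target 508.6 g)
  SiO2: 248.3·0.9949 + 711.1·0.5180 = 615.4 g (target 615.4 g)
Glass mass check: net batch after ignition = 2000 g (the Σ of target masses is 2000 g; the stated basis being 2000 g — gaps are rounding artifacts).
Batch total: Σ batch = 2152 g; loss to ignition Σ batch·LOI = 152.0 g; glass ÷ batch gives a yield of 92.94%.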